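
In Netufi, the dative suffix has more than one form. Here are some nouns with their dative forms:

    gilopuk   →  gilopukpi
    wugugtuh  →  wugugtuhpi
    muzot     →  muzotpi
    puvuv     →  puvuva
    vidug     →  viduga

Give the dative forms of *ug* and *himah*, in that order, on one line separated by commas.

uga, himahpi

The alternation tracks the final consonant of the stem — -pi when the stem ends in a voiceless consonant (*gilopuk*, *wugugtuh*, *muzot*); -a when the stem ends in a voiced consonant (*puvuv*, *vidug*).
*ug* — final consonant /g/ (voiced) → -a → *uga*.
The final consonant of *himah* is /h/, which is voiceless, so the suffix is -pi, giving *himahpi*.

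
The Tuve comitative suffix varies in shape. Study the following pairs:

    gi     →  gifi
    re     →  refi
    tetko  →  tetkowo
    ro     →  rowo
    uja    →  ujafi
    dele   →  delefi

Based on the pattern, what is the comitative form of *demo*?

The suffix is conditioned by the last vowel: -wo when the last vowel of the stem is a rounded vowel (*tetko*, *ro*); -fi when the last vowel of the stem is an unrounded vowel (*gi*, *re*, *uja*, *dele*).
The last vowel of *demo* is /o/, which is a rounded vowel, so the suffix is -wo, giving *demowo*.

demowo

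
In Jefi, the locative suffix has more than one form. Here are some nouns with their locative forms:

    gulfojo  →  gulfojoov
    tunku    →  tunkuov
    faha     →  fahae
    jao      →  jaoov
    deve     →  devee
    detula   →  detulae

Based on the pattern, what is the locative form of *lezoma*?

Looking at the last vowel of each stem: -ov when the last vowel of the stem is a rounded vowel (*gulfojo*, *tunku*, *jao*); -e when the last vowel of the stem is an unrounded vowel (*faha*, *deve*, *detula*).
*lezoma* — last vowel /a/ (an unrounded vowel) → -e → *lezomae*.

lezomae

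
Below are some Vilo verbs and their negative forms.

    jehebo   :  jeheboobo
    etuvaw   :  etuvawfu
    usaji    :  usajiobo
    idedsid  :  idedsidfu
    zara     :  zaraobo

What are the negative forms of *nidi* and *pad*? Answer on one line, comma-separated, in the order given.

nidiobo, padfu

The suffix is conditioned by the final sound: -fu when the stem ends in a consonant (*etuvaw*, *idedsid*); -obo when the stem ends in a vowel (*jehebo*, *usaji*, *zara*).
*nidi*: final sound = /i/, a vowel → -obo → *nidiobo*.
Since the final sound of *pad* is /d/ (a consonant), it takes -fu, giving *padfu*.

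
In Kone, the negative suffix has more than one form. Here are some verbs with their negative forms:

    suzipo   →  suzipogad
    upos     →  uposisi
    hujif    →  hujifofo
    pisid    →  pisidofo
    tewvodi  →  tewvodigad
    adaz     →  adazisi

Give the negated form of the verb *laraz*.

larazisi

The alternation tracks the final sound of the stem — -isi when the stem ends in a sibilant (*upos*, *adaz*); -ofo when the stem ends in a non-sibilant consonant (*hujif*, *pisid*); -gad when the stem ends in a vowel (*suzipo*, *tewvodi*).
*laraz*: final sound = /z/, a sibilant → -isi → *larazisi*.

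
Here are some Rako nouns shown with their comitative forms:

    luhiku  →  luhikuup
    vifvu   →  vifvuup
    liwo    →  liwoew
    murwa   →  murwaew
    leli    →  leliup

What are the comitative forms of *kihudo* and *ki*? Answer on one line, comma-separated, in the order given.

Looking at the last vowel of each stem: -up when the last vowel of the stem is a high vowel (*luhiku*, *vifvu*, *leli*); -ew when the last vowel of the stem is a non-high vowel (*liwo*, *murwa*).
Since the last vowel of *kihudo* is /o/ (a non-high vowel), it takes -ew, giving *kihudoew*.
The last vowel of *ki* is /i/, which is a high vowel, so the suffix is -up, giving *kiup*.

kihudoew, kiup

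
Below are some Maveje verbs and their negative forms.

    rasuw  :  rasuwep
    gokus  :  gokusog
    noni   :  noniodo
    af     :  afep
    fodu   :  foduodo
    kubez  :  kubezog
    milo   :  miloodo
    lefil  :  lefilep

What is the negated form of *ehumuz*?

ehumuzog

Looking at the final sound of each stem: -og when the stem ends in a sibilant (*gokus*, *kubez*); -ep when the stem ends in a non-sibilant consonant (*rasuw*, *af*, *lefil*); -odo when the stem ends in a vowel (*noni*, *fodu*, *milo*).
*ehumuz* — final sound /z/ (a sibilant) → -og → *ehumuzog*.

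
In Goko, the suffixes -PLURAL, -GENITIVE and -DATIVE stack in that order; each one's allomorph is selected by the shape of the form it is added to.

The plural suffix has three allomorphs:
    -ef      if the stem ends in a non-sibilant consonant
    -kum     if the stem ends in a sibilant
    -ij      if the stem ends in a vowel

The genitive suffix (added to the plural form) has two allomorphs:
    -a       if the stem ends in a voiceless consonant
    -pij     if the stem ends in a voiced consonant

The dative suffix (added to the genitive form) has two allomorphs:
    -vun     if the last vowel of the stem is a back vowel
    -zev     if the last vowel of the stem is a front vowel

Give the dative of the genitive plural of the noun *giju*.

*giju*: final sound = /u/, a vowel → -ij → *gijuij*.
The plural form *gijuij*: final consonant = /j/, voiced → -pij → *gijuijpij*.
The last vowel of the genitive form *gijuijpij* is /i/, which is a front vowel, so the dative suffix is -zev, giving *gijuijpijzev*.

gijuijpijzev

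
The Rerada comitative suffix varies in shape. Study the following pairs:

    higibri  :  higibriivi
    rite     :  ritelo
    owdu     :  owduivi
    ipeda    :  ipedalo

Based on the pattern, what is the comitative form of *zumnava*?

zumnavalo

Looking at the last vowel of each stem: -ivi when the last vowel of the stem is a high vowel (*higibri*, *owdu*); -lo when the last vowel of the stem is a non-high vowel (*rite*, *ipeda*).
*zumnava*: last vowel = /a/, a non-high vowel → -lo → *zumnavalo*.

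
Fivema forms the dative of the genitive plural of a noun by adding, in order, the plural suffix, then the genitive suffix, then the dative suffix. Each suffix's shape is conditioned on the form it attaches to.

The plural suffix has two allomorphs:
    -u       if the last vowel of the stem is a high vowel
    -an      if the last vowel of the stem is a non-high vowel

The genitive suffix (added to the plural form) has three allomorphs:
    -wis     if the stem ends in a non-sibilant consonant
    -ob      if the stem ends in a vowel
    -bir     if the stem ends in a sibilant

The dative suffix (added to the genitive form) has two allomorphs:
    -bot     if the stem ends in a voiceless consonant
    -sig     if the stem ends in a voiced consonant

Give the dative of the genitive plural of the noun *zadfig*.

*zadfig*: last vowel = /i/, a high vowel → -u → *zadfigu*.
The plural form *zadfigu* — final sound /u/ (a vowel) → -ob → *zadfiguob*.
The final consonant of the genitive form *zadfiguob* is /b/, which is voiced, so the dative suffix is -sig, giving *zadfiguobsig*.

zadfiguobsig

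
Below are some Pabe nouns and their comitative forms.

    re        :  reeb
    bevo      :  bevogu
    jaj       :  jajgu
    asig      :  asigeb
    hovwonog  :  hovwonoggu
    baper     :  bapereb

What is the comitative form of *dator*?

datorgu

Looking at the last vowel of each stem: -eb when the last vowel of the stem is a front vowel (*re*, *asig*, *baper*); -gu when the last vowel of the stem is a back vowel (*bevo*, *jaj*, *hovwonog*).
The last vowel of *dator* is /o/, which is a back vowel, so the suffix is -gu, giving *datorgu*.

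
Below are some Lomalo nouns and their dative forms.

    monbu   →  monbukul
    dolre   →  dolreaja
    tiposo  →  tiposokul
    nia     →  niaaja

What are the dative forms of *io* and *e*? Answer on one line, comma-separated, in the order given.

iokul, eaja

The suffix is conditioned by the last vowel: -kul when the last vowel of the stem is a rounded vowel (*monbu*, *tiposo*); -aja when the last vowel of the stem is an unrounded vowel (*dolre*, *nia*).
*io*: last vowel = /o/, a rounded vowel → -kul → *iokul*.
*e*: last vowel = /e/, an unrounded vowel → -aja → *eaja*.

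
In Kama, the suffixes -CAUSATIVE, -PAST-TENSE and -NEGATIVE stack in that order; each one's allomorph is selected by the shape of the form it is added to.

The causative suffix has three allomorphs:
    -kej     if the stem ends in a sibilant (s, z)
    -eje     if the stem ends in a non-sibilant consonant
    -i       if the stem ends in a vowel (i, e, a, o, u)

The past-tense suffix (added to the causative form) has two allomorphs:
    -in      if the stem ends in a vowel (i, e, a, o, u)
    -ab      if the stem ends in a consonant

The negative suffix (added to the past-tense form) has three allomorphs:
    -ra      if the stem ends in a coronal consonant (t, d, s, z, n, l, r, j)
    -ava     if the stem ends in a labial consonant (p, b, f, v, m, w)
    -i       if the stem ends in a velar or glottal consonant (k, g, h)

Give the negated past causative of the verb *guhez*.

*guhez*: final sound = /z/, a sibilant → -kej → *guhezkej*.
The causative form *guhezkej*: final sound = /j/, a consonant → -ab → *guhezkejab*.
The past-tense form *guhezkejab*: final consonant = /b/, labial → -ava → *guhezkejabava*.

guhezkejabava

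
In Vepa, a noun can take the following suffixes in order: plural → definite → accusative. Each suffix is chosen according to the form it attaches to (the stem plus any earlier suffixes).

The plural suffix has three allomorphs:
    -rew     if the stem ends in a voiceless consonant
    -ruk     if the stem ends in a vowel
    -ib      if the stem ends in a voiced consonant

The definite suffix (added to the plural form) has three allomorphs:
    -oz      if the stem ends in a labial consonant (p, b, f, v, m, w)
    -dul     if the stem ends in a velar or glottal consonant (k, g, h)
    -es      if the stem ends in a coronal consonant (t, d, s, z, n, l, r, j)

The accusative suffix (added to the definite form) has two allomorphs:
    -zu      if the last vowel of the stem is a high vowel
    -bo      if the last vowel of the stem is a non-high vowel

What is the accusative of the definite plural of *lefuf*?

Since the final sound of *lefuf* is /f/ (a voiceless consonant), it takes -rew, giving *lefufrew*.
The plural form *lefufrew*: final consonant = /w/, labial → -oz → *lefufrewoz*.
The last vowel of the definite form *lefufrewoz* is /o/, which is a non-high vowel, so the accusative suffix is -bo, giving *lefufrewozbo*.

lefufrewozbo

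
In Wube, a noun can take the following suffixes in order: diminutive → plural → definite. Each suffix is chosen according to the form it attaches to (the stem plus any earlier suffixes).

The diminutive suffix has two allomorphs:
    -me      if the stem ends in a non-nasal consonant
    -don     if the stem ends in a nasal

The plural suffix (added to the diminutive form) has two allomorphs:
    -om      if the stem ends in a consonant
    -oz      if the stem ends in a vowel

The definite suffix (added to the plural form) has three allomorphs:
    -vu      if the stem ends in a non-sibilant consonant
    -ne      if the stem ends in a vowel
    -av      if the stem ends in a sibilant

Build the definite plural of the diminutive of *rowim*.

Since the final consonant of *rowim* is /m/ (a nasal), it takes -don, giving *rowimdon*.
The final sound of the diminutive form *rowimdon* is /n/, which is a consonant, so the plural suffix is -om, giving *rowimdonom*.
The plural form *rowimdonom*: final sound = /m/, a non-sibilant consonant → -vu → *rowimdonomvu*.

rowimdonomvu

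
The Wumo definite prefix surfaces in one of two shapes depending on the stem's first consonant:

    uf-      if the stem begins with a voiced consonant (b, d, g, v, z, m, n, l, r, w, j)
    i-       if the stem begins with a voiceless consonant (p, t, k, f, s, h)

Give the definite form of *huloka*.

*huloka*: first consonant = /h/, voiceless → i- → *ihuloka*.

ihuloka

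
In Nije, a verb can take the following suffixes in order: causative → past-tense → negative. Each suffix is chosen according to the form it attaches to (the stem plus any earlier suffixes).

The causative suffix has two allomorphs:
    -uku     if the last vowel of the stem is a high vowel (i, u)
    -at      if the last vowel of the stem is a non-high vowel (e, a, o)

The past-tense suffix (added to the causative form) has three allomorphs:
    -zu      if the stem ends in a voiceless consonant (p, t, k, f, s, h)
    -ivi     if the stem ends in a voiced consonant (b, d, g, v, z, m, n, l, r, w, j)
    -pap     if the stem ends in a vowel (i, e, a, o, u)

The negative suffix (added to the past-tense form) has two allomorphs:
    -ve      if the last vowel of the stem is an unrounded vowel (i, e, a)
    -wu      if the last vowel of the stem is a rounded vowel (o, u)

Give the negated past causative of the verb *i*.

iukupapve

*i*: last vowel = /i/, a high vowel → -uku → *iuku*.
The final sound of the causative form *iuku* is /u/, which is a vowel, so the past-tense suffix is -pap, giving *iukupap*.
The past-tense form *iukupap*: last vowel = /a/, an unrounded vowel → -ve → *iukupapve*.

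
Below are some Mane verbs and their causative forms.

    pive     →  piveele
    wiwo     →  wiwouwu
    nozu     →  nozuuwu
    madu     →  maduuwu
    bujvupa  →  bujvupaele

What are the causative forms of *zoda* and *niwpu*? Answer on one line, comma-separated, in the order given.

The suffix is conditioned by the last vowel: -uwu when the last vowel of the stem is a rounded vowel (*wiwo*, *nozu*, *madu*); -ele when the last vowel of the stem is an unrounded vowel (*pive*, *bujvupa*).
Since the last vowel of *zoda* is /a/ (an unrounded vowel), it takes -ele, giving *zodaele*.
Since the last vowel of *niwpu* is /u/ (a rounded vowel), it takes -uwu, giving *niwpuuwu*.

zodaele, niwpuuwu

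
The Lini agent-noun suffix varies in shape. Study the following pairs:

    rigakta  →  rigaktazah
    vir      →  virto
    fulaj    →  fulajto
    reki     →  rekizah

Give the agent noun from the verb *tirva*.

The pattern is consonant vs. vowel: -to when the stem ends in a consonant (*vir*, *fulaj*); -zah when the stem ends in a vowel (*rigakta*, *reki*).
The final sound of *tirva* is /a/, which is a vowel, so the suffix is -zah, giving *tirvazah*.

tirvazah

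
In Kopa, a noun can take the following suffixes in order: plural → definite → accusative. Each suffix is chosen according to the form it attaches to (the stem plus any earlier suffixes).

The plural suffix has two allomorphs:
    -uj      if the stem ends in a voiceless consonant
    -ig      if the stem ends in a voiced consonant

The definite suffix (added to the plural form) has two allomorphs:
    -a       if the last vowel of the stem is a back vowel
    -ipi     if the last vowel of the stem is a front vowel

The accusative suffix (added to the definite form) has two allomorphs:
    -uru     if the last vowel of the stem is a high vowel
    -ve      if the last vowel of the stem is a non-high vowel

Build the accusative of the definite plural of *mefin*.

Since the final consonant of *mefin* is /n/ (voiced), it takes -ig, giving *mefinig*.
Since the last vowel of the plural form *mefinig* is /i/ (a front vowel), it takes -ipi, giving *mefinigipi*.
The last vowel of the definite form *mefinigipi* is /i/, which is a high vowel, so the accusative suffix is -uru, giving *mefinigipiuru*.

mefinigipiuru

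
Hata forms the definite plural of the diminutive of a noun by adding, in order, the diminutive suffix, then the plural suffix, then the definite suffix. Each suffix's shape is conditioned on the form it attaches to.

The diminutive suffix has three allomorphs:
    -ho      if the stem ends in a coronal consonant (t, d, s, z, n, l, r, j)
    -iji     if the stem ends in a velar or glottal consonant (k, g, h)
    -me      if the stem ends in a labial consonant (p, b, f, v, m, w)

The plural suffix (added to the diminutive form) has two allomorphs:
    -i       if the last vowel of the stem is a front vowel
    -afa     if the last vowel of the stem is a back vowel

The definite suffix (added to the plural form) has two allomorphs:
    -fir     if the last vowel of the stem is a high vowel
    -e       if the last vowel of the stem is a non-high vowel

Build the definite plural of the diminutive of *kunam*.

*kunam* — final consonant /m/ (labial) → -me → *kunamme*.
Since the last vowel of the diminutive form *kunamme* is /e/ (a front vowel), it takes -i, giving *kunammei*.
The last vowel of the plural form *kunammei* is /i/, which is a high vowel, so the definite suffix is -fir, giving *kunammeifir*.

kunammeifir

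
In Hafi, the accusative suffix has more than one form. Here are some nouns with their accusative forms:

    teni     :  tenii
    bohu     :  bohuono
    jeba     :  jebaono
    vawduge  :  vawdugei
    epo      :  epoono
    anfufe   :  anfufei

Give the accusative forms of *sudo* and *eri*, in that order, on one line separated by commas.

The alternation tracks the last vowel of the stem — -i when the last vowel of the stem is a front vowel (*teni*, *vawduge*, *anfufe*); -ono when the last vowel of the stem is a back vowel (*bohu*, *jeba*, *epo*).
The last vowel of *sudo* is /o/, which is a back vowel, so the suffix is -ono, giving *sudoono*.
Since the last vowel of *eri* is /i/ (a front vowel), it takes -i, giving *erii*.

sudoono, erii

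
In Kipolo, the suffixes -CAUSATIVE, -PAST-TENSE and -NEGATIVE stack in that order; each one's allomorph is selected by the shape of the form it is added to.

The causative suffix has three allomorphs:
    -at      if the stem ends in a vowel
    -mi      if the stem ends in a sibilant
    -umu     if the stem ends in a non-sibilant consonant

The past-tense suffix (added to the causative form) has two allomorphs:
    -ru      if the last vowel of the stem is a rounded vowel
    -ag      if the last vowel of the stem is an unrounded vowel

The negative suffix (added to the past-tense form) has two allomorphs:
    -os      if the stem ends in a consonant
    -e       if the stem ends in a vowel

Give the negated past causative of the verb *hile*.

hileatagos

*hile* — final sound /e/ (a vowel) → -at → *hileat*.
The causative form *hileat* — last vowel /a/ (an unrounded vowel) → -ag → *hileatag*.
The past-tense form *hileatag* — final sound /g/ (a consonant) → -os → *hileatagos*.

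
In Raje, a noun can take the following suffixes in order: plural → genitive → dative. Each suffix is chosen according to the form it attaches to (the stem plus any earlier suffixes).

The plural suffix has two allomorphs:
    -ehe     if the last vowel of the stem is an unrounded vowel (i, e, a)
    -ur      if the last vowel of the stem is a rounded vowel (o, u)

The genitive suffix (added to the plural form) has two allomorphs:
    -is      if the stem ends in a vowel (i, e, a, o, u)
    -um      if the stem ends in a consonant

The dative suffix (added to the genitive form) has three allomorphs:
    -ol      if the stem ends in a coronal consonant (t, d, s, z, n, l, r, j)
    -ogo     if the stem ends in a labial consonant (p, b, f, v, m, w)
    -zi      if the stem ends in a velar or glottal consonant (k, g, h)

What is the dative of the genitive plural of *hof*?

hofurumogo

*hof* — last vowel /o/ (a rounded vowel) → -ur → *hofur*.
The plural form *hofur* — final sound /r/ (a consonant) → -um → *hofurum*.
The genitive form *hofurum* — final consonant /m/ (labial) → -ogo → *hofurumogo*.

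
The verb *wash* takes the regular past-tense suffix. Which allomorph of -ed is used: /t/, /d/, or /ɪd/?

The stem *wash* ends in a voiceless consonant other than /t/.
The -ed suffix is realized as /ɪd/ after /t, d/; as /t/ after other voiceless consonants; and as /d/ after other voiced sounds.
So -ed on *wash* is pronounced /t/.

/t/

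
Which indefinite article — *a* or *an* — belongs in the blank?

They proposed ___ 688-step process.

a

The indefinite article is chosen by the initial *sound* of the following word, not its spelling.
The number *688* is spoken "six hundred …", beginning with /sɪks/ — a consonant sound.
So the article is *a*: They proposed a 688-step process.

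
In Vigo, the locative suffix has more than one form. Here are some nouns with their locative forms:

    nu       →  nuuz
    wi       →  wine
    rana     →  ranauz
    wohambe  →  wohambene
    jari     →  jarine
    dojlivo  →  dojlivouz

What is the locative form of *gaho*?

gahouz

The alternation tracks the last vowel of the stem — -ne when the last vowel of the stem is a front vowel (*wi*, *wohambe*, *jari*); -uz when the last vowel of the stem is a back vowel (*nu*, *rana*, *dojlivo*).
The last vowel of *gaho* is /o/, which is a back vowel, so the suffix is -uz, giving *gahouz*.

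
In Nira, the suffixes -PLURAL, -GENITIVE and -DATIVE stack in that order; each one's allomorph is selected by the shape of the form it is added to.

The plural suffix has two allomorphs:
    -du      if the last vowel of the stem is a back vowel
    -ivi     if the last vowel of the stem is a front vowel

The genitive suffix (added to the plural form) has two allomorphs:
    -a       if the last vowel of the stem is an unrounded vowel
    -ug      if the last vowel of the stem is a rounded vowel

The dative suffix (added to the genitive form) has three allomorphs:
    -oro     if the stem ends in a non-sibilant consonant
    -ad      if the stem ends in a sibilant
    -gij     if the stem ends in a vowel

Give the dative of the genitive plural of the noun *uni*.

uniiviagij

*uni*: last vowel = /i/, a front vowel → -ivi → *uniivi*.
The last vowel of the plural form *uniivi* is /i/, which is an unrounded vowel, so the genitive suffix is -a, giving *uniivia*.
The genitive form *uniivia*: final sound = /a/, a vowel → -gij → *uniiviagij*.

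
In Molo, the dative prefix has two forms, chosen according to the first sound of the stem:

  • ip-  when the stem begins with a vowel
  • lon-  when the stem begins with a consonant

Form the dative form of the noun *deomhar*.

londeomhar

The first sound of *deomhar* is /d/, which is a consonant, so the prefix is lon-, giving *londeomhar*.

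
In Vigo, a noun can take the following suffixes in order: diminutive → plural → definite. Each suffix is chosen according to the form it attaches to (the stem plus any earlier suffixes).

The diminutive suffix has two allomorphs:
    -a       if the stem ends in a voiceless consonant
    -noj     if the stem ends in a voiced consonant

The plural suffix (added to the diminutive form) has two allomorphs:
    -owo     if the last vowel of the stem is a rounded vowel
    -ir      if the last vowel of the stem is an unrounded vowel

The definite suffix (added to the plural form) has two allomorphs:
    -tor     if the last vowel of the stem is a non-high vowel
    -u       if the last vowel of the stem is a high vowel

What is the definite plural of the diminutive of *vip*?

*vip*: final consonant = /p/, voiceless → -a → *vipa*.
The diminutive form *vipa*: last vowel = /a/, an unrounded vowel → -ir → *vipair*.
The plural form *vipair* — last vowel /i/ (a high vowel) → -u → *vipairu*.

vipairu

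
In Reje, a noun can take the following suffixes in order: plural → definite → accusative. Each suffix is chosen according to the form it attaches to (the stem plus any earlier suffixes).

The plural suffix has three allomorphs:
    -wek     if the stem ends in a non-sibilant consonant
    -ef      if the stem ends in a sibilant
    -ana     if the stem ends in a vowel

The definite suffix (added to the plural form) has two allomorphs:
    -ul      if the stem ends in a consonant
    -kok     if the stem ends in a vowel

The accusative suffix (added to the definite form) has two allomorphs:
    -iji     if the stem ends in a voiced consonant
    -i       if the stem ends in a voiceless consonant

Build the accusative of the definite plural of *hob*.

hobwekuliji

*hob*: final sound = /b/, a non-sibilant consonant → -wek → *hobwek*.
The plural form *hobwek*: final sound = /k/, a consonant → -ul → *hobwekul*.
The definite form *hobwekul*: final consonant = /l/, voiced → -iji → *hobwekuliji*.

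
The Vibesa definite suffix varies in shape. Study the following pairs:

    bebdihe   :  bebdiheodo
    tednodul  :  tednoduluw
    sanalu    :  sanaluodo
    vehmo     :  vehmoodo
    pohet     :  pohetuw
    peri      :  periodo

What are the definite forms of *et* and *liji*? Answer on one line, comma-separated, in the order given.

etuw, lijiodo

Looking at the final sound of each stem: -uw when the stem ends in a consonant (*tednodul*, *pohet*); -odo when the stem ends in a vowel (*bebdihe*, *sanalu*, *vehmo*, *peri*).
Since the final sound of *et* is /t/ (a consonant), it takes -uw, giving *etuw*.
The final sound of *liji* is /i/, which is a vowel, so the suffix is -odo, giving *lijiodo*.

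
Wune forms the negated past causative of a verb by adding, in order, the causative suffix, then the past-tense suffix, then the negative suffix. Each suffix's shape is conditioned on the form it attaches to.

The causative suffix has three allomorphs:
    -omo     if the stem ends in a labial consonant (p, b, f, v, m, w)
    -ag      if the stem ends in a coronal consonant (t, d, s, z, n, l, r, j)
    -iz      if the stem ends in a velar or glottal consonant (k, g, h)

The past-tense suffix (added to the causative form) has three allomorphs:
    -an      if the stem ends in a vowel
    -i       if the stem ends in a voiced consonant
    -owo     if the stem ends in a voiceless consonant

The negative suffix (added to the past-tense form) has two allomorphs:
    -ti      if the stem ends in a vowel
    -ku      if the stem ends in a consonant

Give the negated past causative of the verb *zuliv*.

Since the final consonant of *zuliv* is /v/ (labial), it takes -omo, giving *zulivomo*.
Since the final sound of the causative form *zulivomo* is /o/ (a vowel), it takes -an, giving *zulivomoan*.
Since the final sound of the past-tense form *zulivomoan* is /n/ (a consonant), it takes -ku, giving *zulivomoanku*.

zulivomoanku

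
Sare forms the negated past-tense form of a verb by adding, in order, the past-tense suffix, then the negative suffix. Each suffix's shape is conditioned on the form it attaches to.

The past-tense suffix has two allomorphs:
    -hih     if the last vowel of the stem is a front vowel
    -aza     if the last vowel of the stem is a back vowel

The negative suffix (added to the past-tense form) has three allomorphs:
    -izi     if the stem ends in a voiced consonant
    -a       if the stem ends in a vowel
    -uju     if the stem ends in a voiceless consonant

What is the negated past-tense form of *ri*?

*ri* — last vowel /i/ (a front vowel) → -hih → *rihih*.
Since the final sound of the past-tense form *rihih* is /h/ (a voiceless consonant), it takes -uju, giving *rihihuju*.

rihihuju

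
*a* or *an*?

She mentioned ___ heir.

The indefinite article is chosen by the initial *sound* of the following word, not its spelling.
*heir* begins with the sound /ɛ/ (silent h) — a vowel sound.
So the article is *an*: She mentioned an heir.

an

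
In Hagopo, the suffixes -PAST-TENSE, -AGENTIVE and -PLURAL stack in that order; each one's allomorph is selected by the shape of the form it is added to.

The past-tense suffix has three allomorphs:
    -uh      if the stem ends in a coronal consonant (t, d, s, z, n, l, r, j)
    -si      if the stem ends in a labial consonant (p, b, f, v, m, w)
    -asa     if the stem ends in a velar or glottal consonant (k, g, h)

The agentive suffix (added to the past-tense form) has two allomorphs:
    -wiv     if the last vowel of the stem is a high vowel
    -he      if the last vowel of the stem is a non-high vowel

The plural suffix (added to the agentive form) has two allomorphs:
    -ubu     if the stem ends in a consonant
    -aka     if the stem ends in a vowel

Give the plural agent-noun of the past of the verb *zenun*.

*zenun* — final consonant /n/ (coronal) → -uh → *zenunuh*.
The last vowel of the past-tense form *zenunuh* is /u/, which is a high vowel, so the agentive suffix is -wiv, giving *zenunuhwiv*.
The final sound of the agentive form *zenunuhwiv* is /v/, which is a consonant, so the plural suffix is -ubu, giving *zenunuhwivubu*.

zenunuhwivubu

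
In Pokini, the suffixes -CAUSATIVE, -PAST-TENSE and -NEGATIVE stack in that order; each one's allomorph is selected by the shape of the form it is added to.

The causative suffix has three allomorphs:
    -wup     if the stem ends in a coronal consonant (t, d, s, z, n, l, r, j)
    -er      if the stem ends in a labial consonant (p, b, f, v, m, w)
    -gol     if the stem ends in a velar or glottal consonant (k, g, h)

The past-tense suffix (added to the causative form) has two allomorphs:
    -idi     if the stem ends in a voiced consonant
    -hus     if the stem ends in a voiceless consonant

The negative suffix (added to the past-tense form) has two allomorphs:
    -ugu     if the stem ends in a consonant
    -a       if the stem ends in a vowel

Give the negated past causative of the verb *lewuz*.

Since the final consonant of *lewuz* is /z/ (coronal), it takes -wup, giving *lewuzwup*.
Since the final consonant of the causative form *lewuzwup* is /p/ (voiceless), it takes -hus, giving *lewuzwuphus*.
Since the final sound of the past-tense form *lewuzwuphus* is /s/ (a consonant), it takes -ugu, giving *lewuzwuphusugu*.

lewuzwuphusugu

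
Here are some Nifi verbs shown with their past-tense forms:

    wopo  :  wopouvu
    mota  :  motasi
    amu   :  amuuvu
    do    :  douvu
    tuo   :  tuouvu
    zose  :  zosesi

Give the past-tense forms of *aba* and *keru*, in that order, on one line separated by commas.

abasi, keruuvu

Looking at the last vowel of each stem: -uvu when the last vowel of the stem is a rounded vowel (*wopo*, *amu*, *do*, *tuo*); -si when the last vowel of the stem is an unrounded vowel (*mota*, *zose*).
Since the last vowel of *aba* is /a/ (an unrounded vowel), it takes -si, giving *abasi*.
*keru* — last vowel /u/ (a rounded vowel) → -uvu → *keruuvu*.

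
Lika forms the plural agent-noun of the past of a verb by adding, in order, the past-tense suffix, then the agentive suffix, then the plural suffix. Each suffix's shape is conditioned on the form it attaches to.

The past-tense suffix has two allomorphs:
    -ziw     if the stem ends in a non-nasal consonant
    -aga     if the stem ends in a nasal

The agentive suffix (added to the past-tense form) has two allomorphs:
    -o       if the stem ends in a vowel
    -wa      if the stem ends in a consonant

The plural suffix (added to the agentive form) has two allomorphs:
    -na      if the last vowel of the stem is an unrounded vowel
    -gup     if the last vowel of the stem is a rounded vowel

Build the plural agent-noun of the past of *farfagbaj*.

farfagbajziwwana

The final consonant of *farfagbaj* is /j/, which is non-nasal, so the past-tense suffix is -ziw, giving *farfagbajziw*.
The final sound of the past-tense form *farfagbajziw* is /w/, which is a consonant, so the agentive suffix is -wa, giving *farfagbajziwwa*.
The last vowel of the agentive form *farfagbajziwwa* is /a/, which is an unrounded vowel, so the plural suffix is -na, giving *farfagbajziwwana*.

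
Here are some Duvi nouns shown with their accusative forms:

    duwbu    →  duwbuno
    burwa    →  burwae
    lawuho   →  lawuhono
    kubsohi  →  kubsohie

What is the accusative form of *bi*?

The alternation tracks the last vowel of the stem — -no when the last vowel of the stem is a rounded vowel (*duwbu*, *lawuho*); -e when the last vowel of the stem is an unrounded vowel (*burwa*, *kubsohi*).
Since the last vowel of *bi* is /i/ (an unrounded vowel), it takes -e, giving *bie*.

bie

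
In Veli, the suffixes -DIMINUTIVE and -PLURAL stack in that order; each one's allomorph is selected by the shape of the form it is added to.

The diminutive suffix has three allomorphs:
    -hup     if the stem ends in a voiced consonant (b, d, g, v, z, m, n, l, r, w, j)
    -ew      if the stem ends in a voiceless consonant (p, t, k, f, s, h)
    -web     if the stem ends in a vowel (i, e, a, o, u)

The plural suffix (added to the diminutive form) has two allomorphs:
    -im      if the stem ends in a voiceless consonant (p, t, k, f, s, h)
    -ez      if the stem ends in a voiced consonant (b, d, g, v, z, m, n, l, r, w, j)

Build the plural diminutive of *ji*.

The final sound of *ji* is /i/, which is a vowel, so the diminutive suffix is -web, giving *jiweb*.
Since the final consonant of the diminutive form *jiweb* is /b/ (voiced), it takes -ez, giving *jiwebez*.

jiwebez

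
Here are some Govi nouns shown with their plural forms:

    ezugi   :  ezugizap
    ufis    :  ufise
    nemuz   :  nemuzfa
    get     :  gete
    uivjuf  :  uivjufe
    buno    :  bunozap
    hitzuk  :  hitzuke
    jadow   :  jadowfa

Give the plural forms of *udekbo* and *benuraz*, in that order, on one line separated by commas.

The pattern is voicing of the final sound: -e when the stem ends in a voiceless consonant (*ufis*, *get*, *uivjuf*, *hitzuk*); -fa when the stem ends in a voiced consonant (*nemuz*, *jadow*); -zap when the stem ends in a vowel (*ezugi*, *buno*).
Since the final sound of *udekbo* is /o/ (a vowel), it takes -zap, giving *udekbozap*.
*benuraz* — final sound /z/ (a voiced consonant) → -fa → *benurazfa*.

udekbozap, benurazfa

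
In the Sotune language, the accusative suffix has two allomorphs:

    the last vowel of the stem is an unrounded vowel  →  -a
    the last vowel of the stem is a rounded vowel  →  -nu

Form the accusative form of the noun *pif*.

The last vowel of *pif* is /i/, which is an unrounded vowel, so the suffix is -a, giving *pifa*.

pifa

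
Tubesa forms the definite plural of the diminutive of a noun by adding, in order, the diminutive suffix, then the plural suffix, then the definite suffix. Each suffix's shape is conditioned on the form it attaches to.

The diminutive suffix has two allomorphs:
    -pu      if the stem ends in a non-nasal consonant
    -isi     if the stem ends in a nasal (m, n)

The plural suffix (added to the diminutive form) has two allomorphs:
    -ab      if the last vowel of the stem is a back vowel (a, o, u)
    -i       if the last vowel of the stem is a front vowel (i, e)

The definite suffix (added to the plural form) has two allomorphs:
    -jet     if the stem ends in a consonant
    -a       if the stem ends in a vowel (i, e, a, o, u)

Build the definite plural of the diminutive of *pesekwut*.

pesekwutpuabjet

The final consonant of *pesekwut* is /t/, which is non-nasal, so the diminutive suffix is -pu, giving *pesekwutpu*.
The diminutive form *pesekwutpu*: last vowel = /u/, a back vowel → -ab → *pesekwutpuab*.
Since the final sound of the plural form *pesekwutpuab* is /b/ (a consonant), it takes -jet, giving *pesekwutpuabjet*.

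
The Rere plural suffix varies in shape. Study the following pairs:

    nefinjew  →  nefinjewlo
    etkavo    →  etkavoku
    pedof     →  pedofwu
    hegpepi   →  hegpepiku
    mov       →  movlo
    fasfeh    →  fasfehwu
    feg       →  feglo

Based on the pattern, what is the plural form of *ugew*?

Looking at the final sound of each stem: -wu when the stem ends in a voiceless consonant (*pedof*, *fasfeh*); -lo when the stem ends in a voiced consonant (*nefinjew*, *mov*, *feg*); -ku when the stem ends in a vowel (*etkavo*, *hegpepi*).
*ugew* — final sound /w/ (a voiced consonant) → -lo → *ugewlo*.

ugewlo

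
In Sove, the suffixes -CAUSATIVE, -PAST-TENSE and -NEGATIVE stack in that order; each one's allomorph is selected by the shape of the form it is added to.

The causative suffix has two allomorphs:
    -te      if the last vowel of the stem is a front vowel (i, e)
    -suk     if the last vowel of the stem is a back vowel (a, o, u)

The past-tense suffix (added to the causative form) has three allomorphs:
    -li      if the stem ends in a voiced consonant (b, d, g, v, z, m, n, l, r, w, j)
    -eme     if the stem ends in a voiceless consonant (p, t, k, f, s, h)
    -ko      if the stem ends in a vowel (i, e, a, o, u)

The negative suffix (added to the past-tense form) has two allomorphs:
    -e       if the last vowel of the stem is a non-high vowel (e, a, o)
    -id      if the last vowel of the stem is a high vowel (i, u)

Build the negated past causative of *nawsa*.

The last vowel of *nawsa* is /a/, which is a back vowel, so the causative suffix is -suk, giving *nawsasuk*.
The final sound of the causative form *nawsasuk* is /k/, which is a voiceless consonant, so the past-tense suffix is -eme, giving *nawsasukeme*.
The past-tense form *nawsasukeme*: last vowel = /e/, a non-high vowel → -e → *nawsasukemee*.

nawsasukemee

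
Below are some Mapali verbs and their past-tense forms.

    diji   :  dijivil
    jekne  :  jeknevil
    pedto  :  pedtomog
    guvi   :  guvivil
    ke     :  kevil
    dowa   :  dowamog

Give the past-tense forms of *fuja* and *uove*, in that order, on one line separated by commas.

fujamog, uovevil

The pattern is front/back vowel harmony: -vil when the last vowel of the stem is a front vowel (*diji*, *jekne*, *guvi*, *ke*); -mog when the last vowel of the stem is a back vowel (*pedto*, *dowa*).
Since the last vowel of *fuja* is /a/ (a back vowel), it takes -mog, giving *fujamog*.
The last vowel of *uove* is /e/, which is a front vowel, so the suffix is -vil, giving *uovevil*.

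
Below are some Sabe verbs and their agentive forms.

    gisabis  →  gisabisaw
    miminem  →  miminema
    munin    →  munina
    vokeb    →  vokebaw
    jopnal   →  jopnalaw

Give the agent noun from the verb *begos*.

The suffix is conditioned by the final consonant: -a when the stem ends in a nasal (*miminem*, *munin*); -aw when the stem ends in a non-nasal consonant (*gisabis*, *vokeb*, *jopnal*).
The final consonant of *begos* is /s/, which is non-nasal, so the suffix is -aw, giving *begosaw*.

begosaw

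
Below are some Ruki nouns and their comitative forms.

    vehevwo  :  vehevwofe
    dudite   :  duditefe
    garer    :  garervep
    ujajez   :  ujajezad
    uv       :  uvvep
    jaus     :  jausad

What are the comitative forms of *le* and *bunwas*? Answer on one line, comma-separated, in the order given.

lefe, bunwasad

The alternation tracks the final sound of the stem — -ad when the stem ends in a sibilant (*ujajez*, *jaus*); -vep when the stem ends in a non-sibilant consonant (*garer*, *uv*); -fe when the stem ends in a vowel (*vehevwo*, *dudite*).
The final sound of *le* is /e/, which is a vowel, so the suffix is -fe, giving *lefe*.
*bunwas* — final sound /s/ (a sibilant) → -ad → *bunwasad*.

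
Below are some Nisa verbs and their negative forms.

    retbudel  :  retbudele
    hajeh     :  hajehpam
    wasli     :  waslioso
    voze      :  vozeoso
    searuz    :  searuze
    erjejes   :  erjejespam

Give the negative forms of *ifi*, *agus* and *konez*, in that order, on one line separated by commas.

Looking at the final sound of each stem: -pam when the stem ends in a voiceless consonant (*hajeh*, *erjejes*); -e when the stem ends in a voiced consonant (*retbudel*, *searuz*); -oso when the stem ends in a vowel (*wasli*, *voze*).
The final sound of *ifi* is /i/, which is a vowel, so the suffix is -oso, giving *ifioso*.
The final sound of *agus* is /s/, which is a voiceless consonant, so the suffix is -pam, giving *aguspam*.
*konez*: final sound = /z/, a voiced consonant → -e → *koneze*.

ifioso, aguspam, koneze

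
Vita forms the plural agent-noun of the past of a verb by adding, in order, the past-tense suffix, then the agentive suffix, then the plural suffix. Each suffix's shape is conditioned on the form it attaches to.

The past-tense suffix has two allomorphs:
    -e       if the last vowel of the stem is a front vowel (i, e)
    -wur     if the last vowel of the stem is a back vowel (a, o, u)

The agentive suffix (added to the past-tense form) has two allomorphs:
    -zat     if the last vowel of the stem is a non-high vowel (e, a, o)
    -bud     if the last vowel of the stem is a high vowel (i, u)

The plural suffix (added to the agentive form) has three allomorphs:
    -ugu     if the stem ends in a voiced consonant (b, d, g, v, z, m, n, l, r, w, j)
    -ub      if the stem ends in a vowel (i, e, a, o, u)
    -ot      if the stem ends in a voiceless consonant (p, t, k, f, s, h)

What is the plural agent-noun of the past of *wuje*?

wujeezatot

*wuje*: last vowel = /e/, a front vowel → -e → *wujee*.
The past-tense form *wujee*: last vowel = /e/, a non-high vowel → -zat → *wujeezat*.
The agentive form *wujeezat* — final sound /t/ (a voiceless consonant) → -ot → *wujeezatot*.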